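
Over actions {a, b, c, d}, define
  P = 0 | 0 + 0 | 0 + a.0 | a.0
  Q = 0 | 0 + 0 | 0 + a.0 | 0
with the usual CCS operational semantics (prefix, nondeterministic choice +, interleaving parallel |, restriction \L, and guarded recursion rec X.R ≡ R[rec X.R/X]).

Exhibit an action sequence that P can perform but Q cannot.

Reachable graph of P (4 states):
  m0 = 0 | 0 + 0 | 0 + a.0 | a.0 | =a=> m1, =a=> m2
  m1 = 0 | a.0 | =a=> m3
  m2 = a.0 | 0 | =a=> m3
  m3 = 0 | 0 | ∅
Reachable graph of Q (2 states):
  n0 = 0 | 0 + 0 | 0 + a.0 | 0 | =a=> n1
  n1 = 0 | 0 | ∅
Run σ = ⟨aa⟩ on P: start {m0}
  step 1 (a): {m1, m2}
  step 2 (a): {m3}
  P completes σ.
Run σ = ⟨aa⟩ on Q: start {n0}
  step 1 (a): {n1}
  step 2 (a): ∅ (Q stuck)

aa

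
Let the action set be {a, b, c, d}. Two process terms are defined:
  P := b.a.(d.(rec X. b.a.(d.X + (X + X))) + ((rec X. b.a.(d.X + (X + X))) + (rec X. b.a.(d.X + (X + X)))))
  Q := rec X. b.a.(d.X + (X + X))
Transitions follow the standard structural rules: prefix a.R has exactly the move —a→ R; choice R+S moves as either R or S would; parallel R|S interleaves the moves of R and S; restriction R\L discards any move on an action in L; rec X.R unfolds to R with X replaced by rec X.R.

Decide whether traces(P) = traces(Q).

traces(P) = traces(Q)

P's transition system — 4 states:
  u0 = b.a.(d.(rec X. b.a.(d.X + (X + X))) + ((rec X. b.a.(d.X + (X + X))) + (rec X. b.a.(d.X + (X + X))))) :: -b-> u1
  u1 = a.(d.(rec X. b.a.(d.X + (X + X))) + ((rec X. b.a.(d.X + (X + X))) + (rec X. b.a.(d.X + (X + X))))) :: -a-> u2
  u2 = d.(rec X. b.a.(d.X + (X + X))) + ((rec X. b.a.(d.X + (X + X))) + (rec X. b.a.(d.X + (X + X)))) :: -b-> u1, -d-> u3
  u3 = rec X. b.a.(d.X + (X + X)) :: -b-> u1
Q's transition system — 3 states:
  v0 = rec X. b.a.(d.X + (X + X)) :: -b-> v1
  v1 = a.(d.(rec X. b.a.(d.X + (X + X))) + ((rec X. b.a.(d.X + (X + X))) + (rec X. b.a.(d.X + (X + X))))) :: -a-> v2
  v2 = d.(rec X. b.a.(d.X + (X + X))) + ((rec X. b.a.(d.X + (X + X))) + (rec X. b.a.(d.X + (X + X)))) :: -b-> v1, -d-> v0
Bisimilarity quotient blocks:
  B0 = {u0, u3, v0}
  B1 = {u1, v1}
  B2 = {u2, v2}
u0 ∈ B0, v0 ∈ B0 → same block
Bisimilar ⇒ trace-equivalent.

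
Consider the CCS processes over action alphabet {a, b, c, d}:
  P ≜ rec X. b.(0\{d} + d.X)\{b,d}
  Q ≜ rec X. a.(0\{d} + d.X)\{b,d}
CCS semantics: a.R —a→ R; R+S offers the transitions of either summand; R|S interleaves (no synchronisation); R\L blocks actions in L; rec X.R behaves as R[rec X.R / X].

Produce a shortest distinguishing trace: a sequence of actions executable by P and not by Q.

LTS(P): 2 reachable states
  u0 = rec X. b.(0\{d} + d.X)\{b,d} :: —b→ u1
  u1 = (0\{d} + d.(rec X. b.(0\{d} + d.X)\{b,d}))\{b,d} :: stopped
LTS(Q): 2 reachable states
  v0 = rec X. a.(0\{d} + d.X)\{b,d} :: —a→ v1
  v1 = (0\{d} + d.(rec X. a.(0\{d} + d.X)\{b,d}))\{b,d} :: stopped
Trace ⟨b⟩ through P, begin at {u0}:
  [1] b ⇒ {u1}
  P completes σ.
Trace ⟨b⟩ through Q, begin at {v0}:
  [1] b ⇒ ∅ (Q stuck)

b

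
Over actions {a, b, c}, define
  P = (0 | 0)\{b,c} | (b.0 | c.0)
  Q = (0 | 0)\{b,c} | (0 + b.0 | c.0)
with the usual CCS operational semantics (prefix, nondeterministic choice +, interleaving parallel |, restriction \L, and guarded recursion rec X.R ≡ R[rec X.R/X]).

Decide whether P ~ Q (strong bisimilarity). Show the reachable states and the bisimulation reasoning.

P's transition system — 4 states:
  p0 = (0 | 0)\{b,c} | (b.0 | c.0) :: ··b··> p1, ··c··> p2
  p1 = (0 | 0)\{b,c} | (0 | c.0) :: ··c··> p3
  p2 = (0 | 0)\{b,c} | (b.0 | 0) :: ··b··> p3
  p3 = (0 | 0)\{b,c} | (0 | 0) :: stopped
Q's transition system — 4 states:
  q0 = (0 | 0)\{b,c} | (0 + b.0 | c.0) :: ··b··> q1, ··c··> q2
  q1 = (0 | 0)\{b,c} | (0 | c.0) :: ··c··> q3
  q2 = (0 | 0)\{b,c} | (b.0 | 0) :: ··b··> q3
  q3 = (0 | 0)\{b,c} | (0 | 0) :: stopped
Coarsest stable partition (strong bisimilarity classes):
  B0 = {p0, q0}
  B1 = {p2, q2}
  B2 = {p3, q3}
  B3 = {p1, q1}
p0 ∈ B0, q0 ∈ B0 → same block

P ~ Q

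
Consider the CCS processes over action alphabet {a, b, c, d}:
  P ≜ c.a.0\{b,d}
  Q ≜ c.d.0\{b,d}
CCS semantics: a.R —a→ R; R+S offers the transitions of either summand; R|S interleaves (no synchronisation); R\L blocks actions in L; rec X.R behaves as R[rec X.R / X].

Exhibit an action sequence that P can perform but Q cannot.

ca

Reachable graph of P (3 states):
  s0 = c.a.0\{b,d} :: ··c··> s1
  s1 = a.0\{b,d} :: ··a··> s2
  s2 = 0\{b,d} :: stopped
Reachable graph of Q (3 states):
  t0 = c.d.0\{b,d} :: ··c··> t1
  t1 = d.0\{b,d} :: ··d··> t2
  t2 = 0\{b,d} :: stopped
Trace ⟨ca⟩ through P, begin at {s0}:
  step 1 (c): {s1}
  step 2 (a): {s2}
  P completes σ.
Trace ⟨ca⟩ through Q, begin at {t0}:
  step 1 (c): {t1}
  step 2 (a): ∅ (Q stuck)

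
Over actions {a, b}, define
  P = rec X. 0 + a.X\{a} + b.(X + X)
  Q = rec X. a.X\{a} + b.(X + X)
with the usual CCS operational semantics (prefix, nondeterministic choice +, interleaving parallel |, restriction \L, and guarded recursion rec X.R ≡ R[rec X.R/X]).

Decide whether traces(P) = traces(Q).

traces(P) = traces(Q)

P's transition system — 4 states:
  m0 = rec X. 0 + a.X\{a} + b.(X + X) → ··a··> m1, ··b··> m2
  m1 = (rec X. 0 + a.X\{a} + b.(X + X))\{a} → ··b··> m3
  m2 = (rec X. 0 + a.X\{a} + b.(X + X)) + (rec X. 0 + a.X\{a} + b.(X + X)) → ··a··> m1, ··b··> m2
  m3 = ((rec X. 0 + a.X\{a} + b.(X + X)) + (rec X. 0 + a.X\{a} + b.(X + X)))\{a} → ··b··> m3
Q's transition system — 4 states:
  n0 = rec X. a.X\{a} + b.(X + X) → ··a··> n1, ··b··> n2
  n1 = (rec X. a.X\{a} + b.(X + X))\{a} → ··b··> n3
  n2 = (rec X. a.X\{a} + b.(X + X)) + (rec X. a.X\{a} + b.(X + X)) → ··a··> n1, ··b··> n2
  n3 = ((rec X. a.X\{a} + b.(X + X)) + (rec X. a.X\{a} + b.(X + X)))\{a} → ··b··> n3
Bisimilarity quotient blocks:
  B0 = {m0, m2, n0, n2}
  B1 = {m1, m3, n1, n3}
m0 ∈ B0, n0 ∈ B0 → same block
Bisimilar ⇒ trace-equivalent.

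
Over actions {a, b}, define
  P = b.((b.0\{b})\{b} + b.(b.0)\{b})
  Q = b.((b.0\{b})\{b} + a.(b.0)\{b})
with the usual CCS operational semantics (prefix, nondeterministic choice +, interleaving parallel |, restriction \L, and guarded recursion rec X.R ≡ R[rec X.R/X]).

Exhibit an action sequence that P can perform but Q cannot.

LTS(P): 3 reachable states
  s0 = b.((b.0\{b})\{b} + b.(b.0)\{b}) :: -b-> s1
  s1 = (b.0\{b})\{b} + b.(b.0)\{b} :: -b-> s2
  s2 = (b.0)\{b} :: deadlocked
LTS(Q): 3 reachable states
  t0 = b.((b.0\{b})\{b} + a.(b.0)\{b}) :: -b-> t1
  t1 = (b.0\{b})\{b} + a.(b.0)\{b} :: -a-> t2
  t2 = (b.0)\{b} :: deadlocked
Trace ⟨bb⟩ through P, begin at {s0}:
  after b @ step 1: {s1}
  after b @ step 2: {s2}
  — P admits the full trace.
Trace ⟨bb⟩ through Q, begin at {t0}:
  after b @ step 1: {t1}
  after b @ step 2: no successor for Q

bb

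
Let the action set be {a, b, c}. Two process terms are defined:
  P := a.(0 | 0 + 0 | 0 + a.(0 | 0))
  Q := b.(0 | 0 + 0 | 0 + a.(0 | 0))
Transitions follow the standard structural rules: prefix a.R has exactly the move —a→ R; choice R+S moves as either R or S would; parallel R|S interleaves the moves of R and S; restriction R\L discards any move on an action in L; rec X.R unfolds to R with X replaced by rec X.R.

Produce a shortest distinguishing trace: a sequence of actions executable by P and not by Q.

a

P's transition system — 3 states:
  s0 = a.(0 | 0 + 0 | 0 + a.(0 | 0)) ⊢ —a→ s1
  s1 = 0 | 0 + 0 | 0 + a.(0 | 0) ⊢ —a→ s2
  s2 = 0 | 0 ⊢ stopped
Q's transition system — 3 states:
  t0 = b.(0 | 0 + 0 | 0 + a.(0 | 0)) ⊢ —b→ t1
  t1 = 0 | 0 + 0 | 0 + a.(0 | 0) ⊢ —a→ t2
  t2 = 0 | 0 ⊢ stopped
Run σ = ⟨a⟩ on P: start {s0}
  step 1 (a): {s1}
  P completes σ.
Run σ = ⟨a⟩ on Q: start {t0}
  step 1 (a): ∅ (Q stuck)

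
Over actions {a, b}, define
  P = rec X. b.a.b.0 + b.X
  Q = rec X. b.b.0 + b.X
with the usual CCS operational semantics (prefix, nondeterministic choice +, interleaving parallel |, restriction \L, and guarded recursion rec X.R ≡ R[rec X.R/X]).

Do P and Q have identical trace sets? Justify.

traces(P) ≠ traces(Q) — witness ⟨ba⟩

P's transition system — 4 states:
  p0 = rec X. b.a.b.0 + b.X ⊢ —b→ p0, —b→ p1
  p1 = a.b.0 ⊢ —a→ p2
  p2 = b.0 ⊢ —b→ p3
  p3 = 0 ⊢ deadlocked
Q's transition system — 3 states:
  q0 = rec X. b.b.0 + b.X ⊢ —b→ q0, —b→ q1
  q1 = b.0 ⊢ —b→ q2
  q2 = 0 ⊢ deadlocked
Trace ⟨ba⟩ through P, begin at {p0}:
  step 1 (b): {p0, p1}
  step 2 (a): {p2}
  ✓ P
Trace ⟨ba⟩ through Q, begin at {q0}:
  step 1 (b): {q0, q1}
  step 2 (a): ∅  — Q cannot continue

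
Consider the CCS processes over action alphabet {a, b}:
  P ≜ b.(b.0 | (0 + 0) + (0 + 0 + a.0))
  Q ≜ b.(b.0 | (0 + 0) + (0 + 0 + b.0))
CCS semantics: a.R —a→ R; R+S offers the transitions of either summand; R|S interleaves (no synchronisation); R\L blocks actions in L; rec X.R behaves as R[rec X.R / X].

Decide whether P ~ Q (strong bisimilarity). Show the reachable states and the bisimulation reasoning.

P ≁ Q

P's transition system — 4 states:
  m0 = b.(b.0 | (0 + 0) + (0 + 0 + a.0)) ⊢ --b--▸ m1
  m1 = b.0 | (0 + 0) + (0 + 0 + a.0) ⊢ --a--▸ m2, --b--▸ m3
  m2 = 0 ⊢ (no moves)
  m3 = 0 | (0 + 0) ⊢ (no moves)
Q's transition system — 4 states:
  n0 = b.(b.0 | (0 + 0) + (0 + 0 + b.0)) ⊢ --b--▸ n1
  n1 = b.0 | (0 + 0) + (0 + 0 + b.0) ⊢ --b--▸ n2, --b--▸ n3
  n2 = 0 ⊢ (no moves)
  n3 = 0 | (0 + 0) ⊢ (no moves)
Bisimilarity quotient blocks:
  B0 = {m0}
  B1 = {m1}
  B2 = {m2, m3, n2, n3}
  B3 = {n0}
  B4 = {n1}
m0 ∈ B0, n0 ∈ B3 → different blocks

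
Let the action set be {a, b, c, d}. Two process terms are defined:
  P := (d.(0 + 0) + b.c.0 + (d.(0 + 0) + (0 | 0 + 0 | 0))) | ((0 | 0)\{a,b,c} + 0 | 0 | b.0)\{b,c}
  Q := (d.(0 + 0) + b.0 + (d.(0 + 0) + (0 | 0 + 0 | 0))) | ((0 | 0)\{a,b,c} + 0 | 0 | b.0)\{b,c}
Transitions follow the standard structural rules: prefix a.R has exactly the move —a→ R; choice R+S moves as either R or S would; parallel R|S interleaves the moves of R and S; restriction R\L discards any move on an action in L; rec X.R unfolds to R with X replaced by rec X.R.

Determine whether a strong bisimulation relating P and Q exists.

Reachable graph of P (4 states):
  u0 = (d.(0 + 0) + b.c.0 + (d.(0 + 0) + (0 | 0 + 0 | 0))) | ((0 | 0)\{a,b,c} + 0 | 0 | b.0)\{b,c} | —b→ u1, —d→ u2
  u1 = c.0 | ((0 | 0)\{a,b,c} + 0 | 0 | b.0)\{b,c} | —c→ u3
  u2 = (0 + 0) | ((0 | 0)\{a,b,c} + 0 | 0 | b.0)\{b,c} | deadlocked
  u3 = 0 | ((0 | 0)\{a,b,c} + 0 | 0 | b.0)\{b,c} | deadlocked
Reachable graph of Q (3 states):
  v0 = (d.(0 + 0) + b.0 + (d.(0 + 0) + (0 | 0 + 0 | 0))) | ((0 | 0)\{a,b,c} + 0 | 0 | b.0)\{b,c} | —b→ v1, —d→ v2
  v1 = 0 | ((0 | 0)\{a,b,c} + 0 | 0 | b.0)\{b,c} | deadlocked
  v2 = (0 + 0) | ((0 | 0)\{a,b,c} + 0 | 0 | b.0)\{b,c} | deadlocked
Coarsest stable partition (strong bisimilarity classes):
  B0 = {u0}
  B1 = {u2, u3, v1, v2}
  B2 = {u1}
  B3 = {v0}
u0 ∈ B0, v0 ∈ B3 → different blocks

not bisimilar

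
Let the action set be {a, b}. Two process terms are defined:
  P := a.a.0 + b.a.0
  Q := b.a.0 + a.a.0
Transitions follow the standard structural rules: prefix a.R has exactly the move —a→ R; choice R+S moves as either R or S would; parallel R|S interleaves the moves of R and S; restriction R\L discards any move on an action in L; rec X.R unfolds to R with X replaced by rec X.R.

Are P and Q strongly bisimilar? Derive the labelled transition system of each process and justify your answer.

P ~ Q

Reachable graph of P (3 states):
  u0 = a.a.0 + b.a.0 :: =a=> u1, =b=> u1
  u1 = a.0 :: =a=> u2
  u2 = 0 :: ∅
Reachable graph of Q (3 states):
  v0 = b.a.0 + a.a.0 :: =a=> v1, =b=> v1
  v1 = a.0 :: =a=> v2
  v2 = 0 :: ∅
Bisimilarity quotient blocks:
  B0 = {u0, v0}
  B1 = {u1, v1}
  B2 = {u2, v2}
u0 ∈ B0, v0 ∈ B0 → same block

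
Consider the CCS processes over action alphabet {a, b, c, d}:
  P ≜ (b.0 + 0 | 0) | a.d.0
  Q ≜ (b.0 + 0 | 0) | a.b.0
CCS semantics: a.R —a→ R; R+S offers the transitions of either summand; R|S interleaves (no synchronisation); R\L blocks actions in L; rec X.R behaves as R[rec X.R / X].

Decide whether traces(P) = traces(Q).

trace-distinct — witness ⟨ad⟩

LTS(P): 6 reachable states
  m0 = (b.0 + 0 | 0) | a.d.0 has moves —a→ m1, —b→ m2
  m1 = (b.0 + 0 | 0) | d.0 has moves —b→ m3, —d→ m4
  m2 = 0 | a.d.0 has moves —a→ m3
  m3 = 0 | d.0 has moves —d→ m5
  m4 = (b.0 + 0 | 0) | 0 has moves —b→ m5
  m5 = 0 | 0 has moves ∅
LTS(Q): 6 reachable states
  n0 = (b.0 + 0 | 0) | a.b.0 has moves —a→ n1, —b→ n2
  n1 = (b.0 + 0 | 0) | b.0 has moves —b→ n3, —b→ n4
  n2 = 0 | a.b.0 has moves —a→ n4
  n3 = (b.0 + 0 | 0) | 0 has moves —b→ n5
  n4 = 0 | b.0 has moves —b→ n5
  n5 = 0 | 0 has moves ∅
Run σ = ⟨ad⟩ on P: start {m0}
  [1] a ⇒ {m1}
  [2] d ⇒ {m4}
  ✓ P
Run σ = ⟨ad⟩ on Q: start {n0}
  [1] a ⇒ {n1}
  [2] d ⇒ ∅  — Q cannot continue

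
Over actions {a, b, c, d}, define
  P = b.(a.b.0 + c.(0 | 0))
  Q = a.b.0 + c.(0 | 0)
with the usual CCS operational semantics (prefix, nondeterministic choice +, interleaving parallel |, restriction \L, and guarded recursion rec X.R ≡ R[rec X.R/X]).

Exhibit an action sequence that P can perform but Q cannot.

Reachable graph of P (5 states):
  m0 = b.(a.b.0 + c.(0 | 0)) has moves ··b··> m1
  m1 = a.b.0 + c.(0 | 0) has moves ··a··> m2, ··c··> m3
  m2 = b.0 has moves ··b··> m4
  m3 = 0 | 0 has moves stopped
  m4 = 0 has moves stopped
Reachable graph of Q (4 states):
  n0 = a.b.0 + c.(0 | 0) has moves ··a··> n1, ··c··> n2
  n1 = b.0 has moves ··b··> n3
  n2 = 0 | 0 has moves stopped
  n3 = 0 has moves stopped
Run σ = ⟨b⟩ on P: start {m0}
  after b @ step 1: {m1}
  P completes σ.
Run σ = ⟨b⟩ on Q: start {n0}
  after b @ step 1: ∅  — Q cannot continue

b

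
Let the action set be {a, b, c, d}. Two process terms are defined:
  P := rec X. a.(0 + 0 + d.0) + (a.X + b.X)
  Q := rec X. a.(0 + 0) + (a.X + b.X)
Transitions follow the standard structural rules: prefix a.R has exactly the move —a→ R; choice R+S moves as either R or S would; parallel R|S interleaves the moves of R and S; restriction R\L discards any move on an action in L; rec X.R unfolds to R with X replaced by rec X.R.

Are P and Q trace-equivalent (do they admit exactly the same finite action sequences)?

LTS(P): 3 reachable states
  p0 = rec X. a.(0 + 0 + d.0) + (a.X + b.X) | --a--▸ p0, --a--▸ p1, --b--▸ p0
  p1 = 0 + 0 + d.0 | --d--▸ p2
  p2 = 0 | deadlocked
LTS(Q): 2 reachable states
  q0 = rec X. a.(0 + 0) + (a.X + b.X) | --a--▸ q0, --a--▸ q1, --b--▸ q0
  q1 = 0 + 0 | deadlocked
Run σ = ⟨ad⟩ on P: start {p0}
  after a @ step 1: {p0, p1}
  after d @ step 2: {p2}
  — P admits the full trace.
Run σ = ⟨ad⟩ on Q: start {q0}
  after a @ step 1: {q0, q1}
  after d @ step 2: ∅  — Q cannot continue

traces(P) ≠ traces(Q) — witness ⟨ad⟩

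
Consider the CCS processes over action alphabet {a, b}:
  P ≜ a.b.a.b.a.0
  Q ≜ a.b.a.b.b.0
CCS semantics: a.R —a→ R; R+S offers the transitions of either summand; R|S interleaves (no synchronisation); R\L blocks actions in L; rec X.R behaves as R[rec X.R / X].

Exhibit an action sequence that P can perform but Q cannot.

ababa

LTS(P): 6 reachable states
  s0 = a.b.a.b.a.0 → -a-> s1
  s1 = b.a.b.a.0 → -b-> s2
  s2 = a.b.a.0 → -a-> s3
  s3 = b.a.0 → -b-> s4
  s4 = a.0 → -a-> s5
  s5 = 0 → (no moves)
LTS(Q): 6 reachable states
  t0 = a.b.a.b.b.0 → -a-> t1
  t1 = b.a.b.b.0 → -b-> t2
  t2 = a.b.b.0 → -a-> t3
  t3 = b.b.0 → -b-> t4
  t4 = b.0 → -b-> t5
  t5 = 0 → (no moves)
Executing ababa from P (initial set {s0}):
  step 1 (a): {s1}
  step 2 (b): {s2}
  step 3 (a): {s3}
  step 4 (b): {s4}
  step 5 (a): {s5}
  P completes σ.
Executing ababa from Q (initial set {t0}):
  step 1 (a): {t1}
  step 2 (b): {t2}
  step 3 (a): {t3}
  step 4 (b): {t4}
  step 5 (a): no successor for Q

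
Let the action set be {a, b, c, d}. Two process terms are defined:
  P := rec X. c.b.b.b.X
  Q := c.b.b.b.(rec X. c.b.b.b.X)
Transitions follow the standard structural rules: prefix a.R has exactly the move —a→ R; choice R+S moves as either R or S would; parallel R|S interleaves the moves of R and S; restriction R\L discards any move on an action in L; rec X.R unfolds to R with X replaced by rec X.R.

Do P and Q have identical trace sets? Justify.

LTS(P): 4 reachable states
  m0 = rec X. c.b.b.b.X ⊢ =c=> m1
  m1 = b.b.b.(rec X. c.b.b.b.X) ⊢ =b=> m2
  m2 = b.b.(rec X. c.b.b.b.X) ⊢ =b=> m3
  m3 = b.(rec X. c.b.b.b.X) ⊢ =b=> m0
LTS(Q): 5 reachable states
  n0 = c.b.b.b.(rec X. c.b.b.b.X) ⊢ =c=> n1
  n1 = b.b.b.(rec X. c.b.b.b.X) ⊢ =b=> n2
  n2 = b.b.(rec X. c.b.b.b.X) ⊢ =b=> n3
  n3 = b.(rec X. c.b.b.b.X) ⊢ =b=> n4
  n4 = rec X. c.b.b.b.X ⊢ =c=> n1
Coarsest stable partition (strong bisimilarity classes):
  B0 = {m0, n0, n4}
  B1 = {m1, n1}
  B2 = {m2, n2}
  B3 = {m3, n3}
m0 ∈ B0, n0 ∈ B0 → same block
Bisimilar ⇒ trace-equivalent.

YES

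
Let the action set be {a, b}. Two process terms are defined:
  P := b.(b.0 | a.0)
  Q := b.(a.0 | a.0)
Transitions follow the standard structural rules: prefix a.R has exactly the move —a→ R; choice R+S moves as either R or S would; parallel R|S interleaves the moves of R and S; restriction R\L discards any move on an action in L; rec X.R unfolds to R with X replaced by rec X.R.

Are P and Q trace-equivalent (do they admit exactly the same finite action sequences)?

LTS(P): 5 reachable states
  m0 = b.(b.0 | a.0) :: --b--▸ m1
  m1 = b.0 | a.0 :: --a--▸ m2, --b--▸ m3
  m2 = b.0 | 0 :: --b--▸ m4
  m3 = 0 | a.0 :: --a--▸ m4
  m4 = 0 | 0 :: stopped
LTS(Q): 5 reachable states
  n0 = b.(a.0 | a.0) :: --b--▸ n1
  n1 = a.0 | a.0 :: --a--▸ n2, --a--▸ n3
  n2 = 0 | a.0 :: --a--▸ n4
  n3 = a.0 | 0 :: --a--▸ n4
  n4 = 0 | 0 :: stopped
Trace ⟨bb⟩ through P, begin at {m0}:
  after b @ step 1: {m1}
  after b @ step 2: {m3}
  P completes σ.
Trace ⟨bb⟩ through Q, begin at {n0}:
  after b @ step 1: {n1}
  after b @ step 2: ∅  — Q cannot continue

trace-distinct — witness ⟨bb⟩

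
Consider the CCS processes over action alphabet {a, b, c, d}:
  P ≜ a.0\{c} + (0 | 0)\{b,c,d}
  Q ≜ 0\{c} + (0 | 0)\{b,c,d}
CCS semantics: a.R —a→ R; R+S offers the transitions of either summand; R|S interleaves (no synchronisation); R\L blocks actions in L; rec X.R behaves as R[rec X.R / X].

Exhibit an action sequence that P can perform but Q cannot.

Reachable graph of P (2 states):
  s0 = a.0\{c} + (0 | 0)\{b,c,d} ⊢ -a-> s1
  s1 = 0\{c} ⊢ ∅
Reachable graph of Q (1 states):
  t0 = 0\{c} + (0 | 0)\{b,c,d} ⊢ ∅
Executing a from P (initial set {s0}):
  after a @ step 1: {s1}
  — P admits the full trace.
Executing a from Q (initial set {t0}):
  after a @ step 1: ∅  — Q cannot continue

a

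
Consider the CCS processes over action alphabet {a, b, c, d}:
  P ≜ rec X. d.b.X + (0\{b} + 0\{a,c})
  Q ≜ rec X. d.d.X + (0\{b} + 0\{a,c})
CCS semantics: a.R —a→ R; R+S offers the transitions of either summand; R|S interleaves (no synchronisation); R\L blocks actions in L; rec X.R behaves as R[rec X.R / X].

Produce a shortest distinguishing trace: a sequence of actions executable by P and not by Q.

P's transition system — 2 states:
  u0 = rec X. d.b.X + (0\{b} + 0\{a,c}) :: --d--▸ u1
  u1 = b.(rec X. d.b.X + (0\{b} + 0\{a,c})) :: --b--▸ u0
Q's transition system — 2 states:
  v0 = rec X. d.d.X + (0\{b} + 0\{a,c}) :: --d--▸ v1
  v1 = d.(rec X. d.d.X + (0\{b} + 0\{a,c})) :: --d--▸ v0
Run σ = ⟨db⟩ on P: start {u0}
  [1] d ⇒ {u1}
  [2] b ⇒ {u0}
  P completes σ.
Run σ = ⟨db⟩ on Q: start {v0}
  [1] d ⇒ {v1}
  [2] b ⇒ ∅ (Q stuck)

db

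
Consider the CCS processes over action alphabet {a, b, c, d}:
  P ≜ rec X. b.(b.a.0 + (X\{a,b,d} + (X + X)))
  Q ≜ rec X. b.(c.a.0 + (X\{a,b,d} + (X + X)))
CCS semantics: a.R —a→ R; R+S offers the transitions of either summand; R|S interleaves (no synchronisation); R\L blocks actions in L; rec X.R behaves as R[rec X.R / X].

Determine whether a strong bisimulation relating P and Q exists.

P ≁ Q

Reachable graph of P (4 states):
  u0 = rec X. b.(b.a.0 + (X\{a,b,d} + (X + X))) → -b-> u1
  u1 = b.a.0 + ((rec X. b.(b.a.0 + (X\{a,b,d} + (X + X))))\{a,b,d} + ((rec X. b.(b.a.0 + (X\{a,b,d} + (X + X)))) + (rec X. b.(b.a.0 + (X\{a,b,d} + (X + X)))))) → -b-> u1, -b-> u2
  u2 = a.0 → -a-> u3
  u3 = 0 → deadlocked
Reachable graph of Q (4 states):
  v0 = rec X. b.(c.a.0 + (X\{a,b,d} + (X + X))) → -b-> v1
  v1 = c.a.0 + ((rec X. b.(c.a.0 + (X\{a,b,d} + (X + X))))\{a,b,d} + ((rec X. b.(c.a.0 + (X\{a,b,d} + (X + X)))) + (rec X. b.(c.a.0 + (X\{a,b,d} + (X + X)))))) → -b-> v1, -c-> v2
  v2 = a.0 → -a-> v3
  v3 = 0 → deadlocked
Partition-refinement fixed point:
  B0 = {u0}
  B1 = {u1}
  B2 = {u2, v2}
  B3 = {u3, v3}
  B4 = {v0}
  B5 = {v1}
u0 ∈ B0, v0 ∈ B4 → different blocks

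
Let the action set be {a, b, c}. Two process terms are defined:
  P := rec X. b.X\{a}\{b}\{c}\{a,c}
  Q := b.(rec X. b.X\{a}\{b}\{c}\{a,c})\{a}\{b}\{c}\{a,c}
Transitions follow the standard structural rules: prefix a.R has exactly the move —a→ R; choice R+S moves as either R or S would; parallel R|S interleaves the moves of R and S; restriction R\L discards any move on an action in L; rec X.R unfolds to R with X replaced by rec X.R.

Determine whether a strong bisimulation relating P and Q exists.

P's transition system — 2 states:
  u0 = rec X. b.X\{a}\{b}\{c}\{a,c} has moves --b--▸ u1
  u1 = (rec X. b.X\{a}\{b}\{c}\{a,c})\{a}\{b}\{c}\{a,c} has moves deadlocked
Q's transition system — 2 states:
  v0 = b.(rec X. b.X\{a}\{b}\{c}\{a,c})\{a}\{b}\{c}\{a,c} has moves --b--▸ v1
  v1 = (rec X. b.X\{a}\{b}\{c}\{a,c})\{a}\{b}\{c}\{a,c} has moves deadlocked
Coarsest stable partition (strong bisimilarity classes):
  B0 = {u0, v0}
  B1 = {u1, v1}
u0 ∈ B0, v0 ∈ B0 → same block

P ~ Q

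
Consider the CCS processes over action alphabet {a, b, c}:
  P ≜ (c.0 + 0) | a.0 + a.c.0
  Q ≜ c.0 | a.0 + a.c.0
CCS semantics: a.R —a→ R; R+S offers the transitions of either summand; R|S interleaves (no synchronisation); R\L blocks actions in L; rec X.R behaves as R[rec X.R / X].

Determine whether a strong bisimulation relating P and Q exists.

P's transition system — 6 states:
  s0 = (c.0 + 0) | a.0 + a.c.0 ⊢ --a--▸ s1, --a--▸ s2, --c--▸ s3
  s1 = (c.0 + 0) | 0 ⊢ --c--▸ s4
  s2 = c.0 ⊢ --c--▸ s5
  s3 = 0 | a.0 ⊢ --a--▸ s4
  s4 = 0 | 0 ⊢ stopped
  s5 = 0 ⊢ stopped
Q's transition system — 6 states:
  t0 = c.0 | a.0 + a.c.0 ⊢ --a--▸ t1, --a--▸ t2, --c--▸ t3
  t1 = c.0 ⊢ --c--▸ t4
  t2 = c.0 | 0 ⊢ --c--▸ t5
  t3 = 0 | a.0 ⊢ --a--▸ t5
  t4 = 0 ⊢ stopped
  t5 = 0 | 0 ⊢ stopped
Bisimilarity quotient blocks:
  B0 = {s0, t0}
  B1 = {s1, s2, t1, t2}
  B2 = {s4, s5, t4, t5}
  B3 = {s3, t3}
s0 ∈ B0, t0 ∈ B0 → same block

P ~ Q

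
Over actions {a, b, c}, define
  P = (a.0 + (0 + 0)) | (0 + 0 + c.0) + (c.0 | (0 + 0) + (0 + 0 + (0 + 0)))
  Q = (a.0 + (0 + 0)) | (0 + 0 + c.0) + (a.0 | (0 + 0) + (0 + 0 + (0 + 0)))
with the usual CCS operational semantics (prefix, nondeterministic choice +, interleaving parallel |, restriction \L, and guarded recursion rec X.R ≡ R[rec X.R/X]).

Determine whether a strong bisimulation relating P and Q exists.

Reachable graph of P (5 states):
  p0 = (a.0 + (0 + 0)) | (0 + 0 + c.0) + (c.0 | (0 + 0) + (0 + 0 + (0 + 0))) ⊢ =a=> p1, =c=> p2, =c=> p3
  p1 = 0 | (0 + 0 + c.0) ⊢ =c=> p4
  p2 = (a.0 + (0 + 0)) | 0 ⊢ =a=> p4
  p3 = 0 | (0 + 0) ⊢ ·
  p4 = 0 | 0 ⊢ ·
Reachable graph of Q (5 states):
  q0 = (a.0 + (0 + 0)) | (0 + 0 + c.0) + (a.0 | (0 + 0) + (0 + 0 + (0 + 0))) ⊢ =a=> q1, =a=> q2, =c=> q3
  q1 = 0 | (0 + 0 + c.0) ⊢ =c=> q4
  q2 = 0 | (0 + 0) ⊢ ·
  q3 = (a.0 + (0 + 0)) | 0 ⊢ =a=> q4
  q4 = 0 | 0 ⊢ ·
Partition-refinement fixed point:
  B0 = {p0}
  B1 = {p2, q3}
  B2 = {p3, p4, q2, q4}
  B3 = {p1, q1}
  B4 = {q0}
p0 ∈ B0, q0 ∈ B4 → different blocks

P ≁ Q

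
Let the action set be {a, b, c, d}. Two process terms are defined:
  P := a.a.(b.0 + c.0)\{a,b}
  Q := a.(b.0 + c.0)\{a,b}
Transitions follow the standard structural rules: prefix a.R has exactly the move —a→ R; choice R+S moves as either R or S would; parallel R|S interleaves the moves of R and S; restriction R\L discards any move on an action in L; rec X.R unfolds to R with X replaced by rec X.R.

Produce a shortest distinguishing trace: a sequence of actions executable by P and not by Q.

LTS(P): 4 reachable states
  p0 = a.a.(b.0 + c.0)\{a,b} → --a--▸ p1
  p1 = a.(b.0 + c.0)\{a,b} → --a--▸ p2
  p2 = (b.0 + c.0)\{a,b} → --c--▸ p3
  p3 = 0\{a,b} → (no moves)
LTS(Q): 3 reachable states
  q0 = a.(b.0 + c.0)\{a,b} → --a--▸ q1
  q1 = (b.0 + c.0)\{a,b} → --c--▸ q2
  q2 = 0\{a,b} → (no moves)
Trace ⟨aa⟩ through P, begin at {p0}:
  [1] a ⇒ {p1}
  [2] a ⇒ {p2}
  P completes σ.
Trace ⟨aa⟩ through Q, begin at {q0}:
  [1] a ⇒ {q1}
  [2] a ⇒ no successor for Q

aa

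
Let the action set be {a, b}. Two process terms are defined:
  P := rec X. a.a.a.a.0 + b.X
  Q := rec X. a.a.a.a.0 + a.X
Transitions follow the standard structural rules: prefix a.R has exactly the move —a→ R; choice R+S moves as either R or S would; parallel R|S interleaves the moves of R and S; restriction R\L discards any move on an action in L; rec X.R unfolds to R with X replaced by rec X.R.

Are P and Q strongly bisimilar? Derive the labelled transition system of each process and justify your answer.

not bisimilar

LTS(P): 5 reachable states
  p0 = rec X. a.a.a.a.0 + b.X has moves ··a··> p1, ··b··> p0
  p1 = a.a.a.0 has moves ··a··> p2
  p2 = a.a.0 has moves ··a··> p3
  p3 = a.0 has moves ··a··> p4
  p4 = 0 has moves deadlocked
LTS(Q): 5 reachable states
  q0 = rec X. a.a.a.a.0 + a.X has moves ··a··> q0, ··a··> q1
  q1 = a.a.a.0 has moves ··a··> q2
  q2 = a.a.0 has moves ··a··> q3
  q3 = a.0 has moves ··a··> q4
  q4 = 0 has moves deadlocked
Bisimilarity quotient blocks:
  B0 = {p0}
  B1 = {p1, q1}
  B2 = {p2, q2}
  B3 = {p3, q3}
  B4 = {p4, q4}
  B5 = {q0}
p0 ∈ B0, q0 ∈ B5 → different blocks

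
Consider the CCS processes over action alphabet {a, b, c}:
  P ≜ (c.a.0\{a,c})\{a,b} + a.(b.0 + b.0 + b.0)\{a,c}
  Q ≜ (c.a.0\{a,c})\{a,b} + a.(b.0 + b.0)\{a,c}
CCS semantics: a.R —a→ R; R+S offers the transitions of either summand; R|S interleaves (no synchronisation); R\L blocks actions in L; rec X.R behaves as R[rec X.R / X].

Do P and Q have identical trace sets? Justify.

YES

LTS(P): 4 reachable states
  s0 = (c.a.0\{a,c})\{a,b} + a.(b.0 + b.0 + b.0)\{a,c} → --a--▸ s1, --c--▸ s2
  s1 = (b.0 + b.0 + b.0)\{a,c} → --b--▸ s3
  s2 = (a.0\{a,c})\{a,b} → ·
  s3 = 0\{a,c} → ·
LTS(Q): 4 reachable states
  t0 = (c.a.0\{a,c})\{a,b} + a.(b.0 + b.0)\{a,c} → --a--▸ t1, --c--▸ t2
  t1 = (b.0 + b.0)\{a,c} → --b--▸ t3
  t2 = (a.0\{a,c})\{a,b} → ·
  t3 = 0\{a,c} → ·
Partition-refinement fixed point:
  B0 = {s0, t0}
  B1 = {s2, s3, t2, t3}
  B2 = {s1, t1}
s0 ∈ B0, t0 ∈ B0 → same block
Bisimilar ⇒ trace-equivalent.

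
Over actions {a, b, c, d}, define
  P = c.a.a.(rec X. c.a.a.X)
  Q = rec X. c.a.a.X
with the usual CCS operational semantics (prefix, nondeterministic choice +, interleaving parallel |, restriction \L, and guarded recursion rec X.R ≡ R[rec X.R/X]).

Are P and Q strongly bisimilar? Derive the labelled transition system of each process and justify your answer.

P's transition system — 4 states:
  s0 = c.a.a.(rec X. c.a.a.X) :: ··c··> s1
  s1 = a.a.(rec X. c.a.a.X) :: ··a··> s2
  s2 = a.(rec X. c.a.a.X) :: ··a··> s3
  s3 = rec X. c.a.a.X :: ··c··> s1
Q's transition system — 3 states:
  t0 = rec X. c.a.a.X :: ··c··> t1
  t1 = a.a.(rec X. c.a.a.X) :: ··a··> t2
  t2 = a.(rec X. c.a.a.X) :: ··a··> t0
Partition-refinement fixed point:
  B0 = {s0, s3, t0}
  B1 = {s1, t1}
  B2 = {s2, t2}
s0 ∈ B0, t0 ∈ B0 → same block

YES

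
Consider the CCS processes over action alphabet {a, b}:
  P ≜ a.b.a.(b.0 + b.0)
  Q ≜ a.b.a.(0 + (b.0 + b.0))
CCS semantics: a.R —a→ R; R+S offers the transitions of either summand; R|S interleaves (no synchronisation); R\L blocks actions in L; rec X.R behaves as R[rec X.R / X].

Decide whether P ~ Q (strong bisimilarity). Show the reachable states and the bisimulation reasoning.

P ~ Q

P's transition system — 5 states:
  s0 = a.b.a.(b.0 + b.0) ⊢ --a--▸ s1
  s1 = b.a.(b.0 + b.0) ⊢ --b--▸ s2
  s2 = a.(b.0 + b.0) ⊢ --a--▸ s3
  s3 = b.0 + b.0 ⊢ --b--▸ s4
  s4 = 0 ⊢ (no moves)
Q's transition system — 5 states:
  t0 = a.b.a.(0 + (b.0 + b.0)) ⊢ --a--▸ t1
  t1 = b.a.(0 + (b.0 + b.0)) ⊢ --b--▸ t2
  t2 = a.(0 + (b.0 + b.0)) ⊢ --a--▸ t3
  t3 = 0 + (b.0 + b.0) ⊢ --b--▸ t4
  t4 = 0 ⊢ (no moves)
Bisimilarity quotient blocks:
  B0 = {s0, t0}
  B1 = {s1, t1}
  B2 = {s2, t2}
  B3 = {s3, t3}
  B4 = {s4, t4}
s0 ∈ B0, t0 ∈ B0 → same block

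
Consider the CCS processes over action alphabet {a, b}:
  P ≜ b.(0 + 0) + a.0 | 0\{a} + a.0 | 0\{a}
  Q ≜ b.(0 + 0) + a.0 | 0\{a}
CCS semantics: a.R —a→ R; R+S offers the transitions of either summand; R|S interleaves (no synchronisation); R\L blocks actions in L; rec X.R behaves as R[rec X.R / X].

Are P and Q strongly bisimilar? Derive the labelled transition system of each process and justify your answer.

bisimilar

LTS(P): 3 reachable states
  u0 = b.(0 + 0) + a.0 | 0\{a} + a.0 | 0\{a} | —a→ u1, —b→ u2
  u1 = 0 | 0\{a} | stopped
  u2 = 0 + 0 | stopped
LTS(Q): 3 reachable states
  v0 = b.(0 + 0) + a.0 | 0\{a} | —a→ v1, —b→ v2
  v1 = 0 | 0\{a} | stopped
  v2 = 0 + 0 | stopped
Partition-refinement fixed point:
  B0 = {u0, v0}
  B1 = {u1, u2, v1, v2}
u0 ∈ B0, v0 ∈ B0 → same block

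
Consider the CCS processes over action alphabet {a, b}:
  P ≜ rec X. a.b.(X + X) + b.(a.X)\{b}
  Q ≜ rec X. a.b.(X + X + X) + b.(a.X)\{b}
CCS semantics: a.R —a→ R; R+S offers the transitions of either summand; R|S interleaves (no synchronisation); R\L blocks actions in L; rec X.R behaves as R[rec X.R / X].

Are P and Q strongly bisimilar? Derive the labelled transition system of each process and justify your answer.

P ~ Q

P's transition system — 6 states:
  p0 = rec X. a.b.(X + X) + b.(a.X)\{b} ⊢ --a--▸ p1, --b--▸ p2
  p1 = b.((rec X. a.b.(X + X) + b.(a.X)\{b}) + (rec X. a.b.(X + X) + b.(a.X)\{b})) ⊢ --b--▸ p3
  p2 = (a.(rec X. a.b.(X + X) + b.(a.X)\{b}))\{b} ⊢ --a--▸ p4
  p3 = (rec X. a.b.(X + X) + b.(a.X)\{b}) + (rec X. a.b.(X + X) + b.(a.X)\{b}) ⊢ --a--▸ p1, --b--▸ p2
  p4 = (rec X. a.b.(X + X) + b.(a.X)\{b})\{b} ⊢ --a--▸ p5
  p5 = (b.((rec X. a.b.(X + X) + b.(a.X)\{b}) + (rec X. a.b.(X + X) + b.(a.X)\{b})))\{b} ⊢ stopped
Q's transition system — 6 states:
  q0 = rec X. a.b.(X + X + X) + b.(a.X)\{b} ⊢ --a--▸ q1, --b--▸ q2
  q1 = b.((rec X. a.b.(X + X + X) + b.(a.X)\{b}) + (rec X. a.b.(X + X + X) + b.(a.X)\{b}) + (rec X. a.b.(X + X + X) + b.(a.X)\{b})) ⊢ --b--▸ q3
  q2 = (a.(rec X. a.b.(X + X + X) + b.(a.X)\{b}))\{b} ⊢ --a--▸ q4
  q3 = (rec X. a.b.(X + X + X) + b.(a.X)\{b}) + (rec X. a.b.(X + X + X) + b.(a.X)\{b}) + (rec X. a.b.(X + X + X) + b.(a.X)\{b}) ⊢ --a--▸ q1, --b--▸ q2
  q4 = (rec X. a.b.(X + X + X) + b.(a.X)\{b})\{b} ⊢ --a--▸ q5
  q5 = (b.((rec X. a.b.(X + X + X) + b.(a.X)\{b}) + (rec X. a.b.(X + X + X) + b.(a.X)\{b}) + (rec X. a.b.(X + X + X) + b.(a.X)\{b})))\{b} ⊢ stopped
Partition-refinement fixed point:
  B0 = {p0, p3, q0, q3}
  B1 = {p1, q1}
  B2 = {p2, q2}
  B3 = {p4, q4}
  B4 = {p5, q5}
p0 ∈ B0, q0 ∈ B0 → same block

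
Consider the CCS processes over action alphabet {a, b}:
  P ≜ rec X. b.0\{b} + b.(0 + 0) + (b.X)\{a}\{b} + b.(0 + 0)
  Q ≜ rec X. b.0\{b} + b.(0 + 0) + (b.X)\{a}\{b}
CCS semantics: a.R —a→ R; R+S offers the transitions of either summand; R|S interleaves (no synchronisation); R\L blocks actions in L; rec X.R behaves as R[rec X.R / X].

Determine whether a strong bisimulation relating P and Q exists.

YES

P's transition system — 3 states:
  p0 = rec X. b.0\{b} + b.(0 + 0) + (b.X)\{a}\{b} + b.(0 + 0) → -b-> p1, -b-> p2
  p1 = 0 + 0 → (no moves)
  p2 = 0\{b} → (no moves)
Q's transition system — 3 states:
  q0 = rec X. b.0\{b} + b.(0 + 0) + (b.X)\{a}\{b} → -b-> q1, -b-> q2
  q1 = 0 + 0 → (no moves)
  q2 = 0\{b} → (no moves)
Bisimilarity quotient blocks:
  B0 = {p0, q0}
  B1 = {p1, p2, q1, q2}
p0 ∈ B0, q0 ∈ B0 → same block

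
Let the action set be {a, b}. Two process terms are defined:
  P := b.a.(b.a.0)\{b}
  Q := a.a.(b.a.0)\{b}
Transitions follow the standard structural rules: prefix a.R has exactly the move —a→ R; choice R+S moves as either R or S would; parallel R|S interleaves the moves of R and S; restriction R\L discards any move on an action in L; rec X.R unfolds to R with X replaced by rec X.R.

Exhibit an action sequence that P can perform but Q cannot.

b

Reachable graph of P (3 states):
  m0 = b.a.(b.a.0)\{b} :: =b=> m1
  m1 = a.(b.a.0)\{b} :: =a=> m2
  m2 = (b.a.0)\{b} :: ∅
Reachable graph of Q (3 states):
  n0 = a.a.(b.a.0)\{b} :: =a=> n1
  n1 = a.(b.a.0)\{b} :: =a=> n2
  n2 = (b.a.0)\{b} :: ∅
Trace ⟨b⟩ through P, begin at {m0}:
  after b @ step 1: {m1}
  — P admits the full trace.
Trace ⟨b⟩ through Q, begin at {n0}:
  after b @ step 1: ∅ (Q stuck)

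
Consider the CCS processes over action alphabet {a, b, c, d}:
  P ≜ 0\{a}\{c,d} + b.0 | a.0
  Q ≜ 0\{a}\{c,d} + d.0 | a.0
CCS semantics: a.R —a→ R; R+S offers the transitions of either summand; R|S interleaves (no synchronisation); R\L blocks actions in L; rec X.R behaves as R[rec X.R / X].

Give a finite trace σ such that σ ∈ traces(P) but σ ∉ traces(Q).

LTS(P): 4 reachable states
  u0 = 0\{a}\{c,d} + b.0 | a.0 | =a=> u1, =b=> u2
  u1 = b.0 | 0 | =b=> u3
  u2 = 0 | a.0 | =a=> u3
  u3 = 0 | 0 | deadlocked
LTS(Q): 4 reachable states
  v0 = 0\{a}\{c,d} + d.0 | a.0 | =a=> v1, =d=> v2
  v1 = d.0 | 0 | =d=> v3
  v2 = 0 | a.0 | =a=> v3
  v3 = 0 | 0 | deadlocked
Executing b from P (initial set {u0}):
  after b @ step 1: {u2}
  P completes σ.
Executing b from Q (initial set {v0}):
  after b @ step 1: ∅  — Q cannot continue

b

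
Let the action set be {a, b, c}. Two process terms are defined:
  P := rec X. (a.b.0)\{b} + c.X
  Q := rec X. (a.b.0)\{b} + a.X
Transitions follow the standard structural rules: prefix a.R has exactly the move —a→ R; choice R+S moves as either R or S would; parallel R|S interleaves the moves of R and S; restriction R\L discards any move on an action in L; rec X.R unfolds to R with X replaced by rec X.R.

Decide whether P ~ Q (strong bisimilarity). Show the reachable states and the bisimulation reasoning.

Reachable graph of P (2 states):
  p0 = rec X. (a.b.0)\{b} + c.X ⊢ =a=> p1, =c=> p0
  p1 = (b.0)\{b} ⊢ ·
Reachable graph of Q (2 states):
  q0 = rec X. (a.b.0)\{b} + a.X ⊢ =a=> q0, =a=> q1
  q1 = (b.0)\{b} ⊢ ·
Coarsest stable partition (strong bisimilarity classes):
  B0 = {p0}
  B1 = {p1, q1}
  B2 = {q0}
p0 ∈ B0, q0 ∈ B2 → different blocks

P ≁ Q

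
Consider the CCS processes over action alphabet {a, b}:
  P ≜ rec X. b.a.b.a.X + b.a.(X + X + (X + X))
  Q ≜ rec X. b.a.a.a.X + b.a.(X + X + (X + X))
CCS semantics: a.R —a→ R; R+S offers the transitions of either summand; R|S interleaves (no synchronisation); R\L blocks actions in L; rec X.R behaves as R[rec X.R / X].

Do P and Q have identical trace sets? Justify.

Reachable graph of P (6 states):
  s0 = rec X. b.a.b.a.X + b.a.(X + X + (X + X)) | =b=> s1, =b=> s2
  s1 = a.((rec X. b.a.b.a.X + b.a.(X + X + (X + X))) + (rec X. b.a.b.a.X + b.a.(X + X + (X + X))) + ((rec X. b.a.b.a.X + b.a.(X + X + (X + X))) + (rec X. b.a.b.a.X + b.a.(X + X + (X + X))))) | =a=> s3
  s2 = a.b.a.(rec X. b.a.b.a.X + b.a.(X + X + (X + X))) | =a=> s4
  s3 = (rec X. b.a.b.a.X + b.a.(X + X + (X + X))) + (rec X. b.a.b.a.X + b.a.(X + X + (X + X))) + ((rec X. b.a.b.a.X + b.a.(X + X + (X + X))) + (rec X. b.a.b.a.X + b.a.(X + X + (X + X)))) | =b=> s1, =b=> s2
  s4 = b.a.(rec X. b.a.b.a.X + b.a.(X + X + (X + X))) | =b=> s5
  s5 = a.(rec X. b.a.b.a.X + b.a.(X + X + (X + X))) | =a=> s0
Reachable graph of Q (6 states):
  t0 = rec X. b.a.a.a.X + b.a.(X + X + (X + X)) | =b=> t1, =b=> t2
  t1 = a.((rec X. b.a.a.a.X + b.a.(X + X + (X + X))) + (rec X. b.a.a.a.X + b.a.(X + X + (X + X))) + ((rec X. b.a.a.a.X + b.a.(X + X + (X + X))) + (rec X. b.a.a.a.X + b.a.(X + X + (X + X))))) | =a=> t3
  t2 = a.a.a.(rec X. b.a.a.a.X + b.a.(X + X + (X + X))) | =a=> t4
  t3 = (rec X. b.a.a.a.X + b.a.(X + X + (X + X))) + (rec X. b.a.a.a.X + b.a.(X + X + (X + X))) + ((rec X. b.a.a.a.X + b.a.(X + X + (X + X))) + (rec X. b.a.a.a.X + b.a.(X + X + (X + X)))) | =b=> t1, =b=> t2
  t4 = a.a.(rec X. b.a.a.a.X + b.a.(X + X + (X + X))) | =a=> t5
  t5 = a.(rec X. b.a.a.a.X + b.a.(X + X + (X + X))) | =a=> t0
Run σ = ⟨baa⟩ on Q: start {t0}
  [1] b ⇒ {t1, t2}
  [2] a ⇒ {t3, t4}
  [3] a ⇒ {t5}
  ✓ Q
Run σ = ⟨baa⟩ on P: start {s0}
  [1] b ⇒ {s1, s2}
  [2] a ⇒ {s3, s4}
  [3] a ⇒ ∅  — P cannot continue

NO — witness ⟨baa⟩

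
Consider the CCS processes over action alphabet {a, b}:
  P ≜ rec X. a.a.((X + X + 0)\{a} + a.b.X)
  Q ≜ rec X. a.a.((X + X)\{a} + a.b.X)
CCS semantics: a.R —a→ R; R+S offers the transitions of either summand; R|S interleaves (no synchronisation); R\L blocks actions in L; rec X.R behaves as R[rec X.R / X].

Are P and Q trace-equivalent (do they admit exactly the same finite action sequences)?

traces(P) = traces(Q)

P's transition system — 4 states:
  s0 = rec X. a.a.((X + X + 0)\{a} + a.b.X) → —a→ s1
  s1 = a.(((rec X. a.a.((X + X + 0)\{a} + a.b.X)) + (rec X. a.a.((X + X + 0)\{a} + a.b.X)) + 0)\{a} + a.b.(rec X. a.a.((X + X + 0)\{a} + a.b.X))) → —a→ s2
  s2 = ((rec X. a.a.((X + X + 0)\{a} + a.b.X)) + (rec X. a.a.((X + X + 0)\{a} + a.b.X)) + 0)\{a} + a.b.(rec X. a.a.((X + X + 0)\{a} + a.b.X)) → —a→ s3
  s3 = b.(rec X. a.a.((X + X + 0)\{a} + a.b.X)) → —b→ s0
Q's transition system — 4 states:
  t0 = rec X. a.a.((X + X)\{a} + a.b.X) → —a→ t1
  t1 = a.(((rec X. a.a.((X + X)\{a} + a.b.X)) + (rec X. a.a.((X + X)\{a} + a.b.X)))\{a} + a.b.(rec X. a.a.((X + X)\{a} + a.b.X))) → —a→ t2
  t2 = ((rec X. a.a.((X + X)\{a} + a.b.X)) + (rec X. a.a.((X + X)\{a} + a.b.X)))\{a} + a.b.(rec X. a.a.((X + X)\{a} + a.b.X)) → —a→ t3
  t3 = b.(rec X. a.a.((X + X)\{a} + a.b.X)) → —b→ t0
Bisimilarity quotient blocks:
  B0 = {s0, t0}
  B1 = {s1, t1}
  B2 = {s2, t2}
  B3 = {s3, t3}
s0 ∈ B0, t0 ∈ B0 → same block
Bisimilar ⇒ trace-equivalent.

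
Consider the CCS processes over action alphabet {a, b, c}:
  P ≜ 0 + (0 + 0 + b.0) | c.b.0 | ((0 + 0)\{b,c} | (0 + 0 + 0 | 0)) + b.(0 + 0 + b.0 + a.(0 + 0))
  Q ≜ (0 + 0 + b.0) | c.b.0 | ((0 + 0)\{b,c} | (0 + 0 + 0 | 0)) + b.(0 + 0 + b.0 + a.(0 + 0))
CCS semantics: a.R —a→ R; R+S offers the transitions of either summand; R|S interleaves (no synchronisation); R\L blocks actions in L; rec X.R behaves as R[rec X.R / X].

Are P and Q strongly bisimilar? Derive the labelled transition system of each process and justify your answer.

YES

Reachable graph of P (9 states):
  u0 = 0 + (0 + 0 + b.0) | c.b.0 | ((0 + 0)\{b,c} | (0 + 0 + 0 | 0)) + b.(0 + 0 + b.0 + a.(0 + 0)) ⊢ =b=> u1, =b=> u2, =c=> u3
  u1 = 0 + 0 + b.0 + a.(0 + 0) ⊢ =a=> u4, =b=> u5
  u2 = 0 | c.b.0 | ((0 + 0)\{b,c} | (0 + 0 + 0 | 0)) ⊢ =c=> u6
  u3 = (0 + 0 + b.0) | b.0 | ((0 + 0)\{b,c} | (0 + 0 + 0 | 0)) ⊢ =b=> u6, =b=> u7
  u4 = 0 + 0 ⊢ deadlocked
  u5 = 0 ⊢ deadlocked
  u6 = 0 | b.0 | ((0 + 0)\{b,c} | (0 + 0 + 0 | 0)) ⊢ =b=> u8
  u7 = (0 + 0 + b.0) | 0 | ((0 + 0)\{b,c} | (0 + 0 + 0 | 0)) ⊢ =b=> u8
  u8 = 0 | 0 | ((0 + 0)\{b,c} | (0 + 0 + 0 | 0)) ⊢ deadlocked
Reachable graph of Q (9 states):
  v0 = (0 + 0 + b.0) | c.b.0 | ((0 + 0)\{b,c} | (0 + 0 + 0 | 0)) + b.(0 + 0 + b.0 + a.(0 + 0)) ⊢ =b=> v1, =b=> v2, =c=> v3
  v1 = 0 + 0 + b.0 + a.(0 + 0) ⊢ =a=> v4, =b=> v5
  v2 = 0 | c.b.0 | ((0 + 0)\{b,c} | (0 + 0 + 0 | 0)) ⊢ =c=> v6
  v3 = (0 + 0 + b.0) | b.0 | ((0 + 0)\{b,c} | (0 + 0 + 0 | 0)) ⊢ =b=> v6, =b=> v7
  v4 = 0 + 0 ⊢ deadlocked
  v5 = 0 ⊢ deadlocked
  v6 = 0 | b.0 | ((0 + 0)\{b,c} | (0 + 0 + 0 | 0)) ⊢ =b=> v8
  v7 = (0 + 0 + b.0) | 0 | ((0 + 0)\{b,c} | (0 + 0 + 0 | 0)) ⊢ =b=> v8
  v8 = 0 | 0 | ((0 + 0)\{b,c} | (0 + 0 + 0 | 0)) ⊢ deadlocked
Bisimilarity quotient blocks:
  B0 = {u0, v0}
  B1 = {u2, v2}
  B2 = {u6, u7, v6, v7}
  B3 = {u4, u5, u8, v4, v5, v8}
  B4 = {u1, v1}
  B5 = {u3, v3}
u0 ∈ B0, v0 ∈ B0 → same block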